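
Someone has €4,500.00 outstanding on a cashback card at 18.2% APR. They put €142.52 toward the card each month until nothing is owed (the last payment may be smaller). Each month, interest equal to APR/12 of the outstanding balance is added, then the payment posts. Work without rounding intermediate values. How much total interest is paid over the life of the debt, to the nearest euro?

€1,671

Monthly rate r = 18.2%/12 = 1.51667% = 0.0151667.
Payoff takes n = ⌈−ln(1 − rB₀/P)/ln(1+r)⌉ = ⌈43.299⌉ = 44 payments; the last is €42.88.
Total paid = 43·€142.52 + €42.88 = €6,171.24.
Total interest = total paid − principal = €6,171.24 − €4,500.00 = €1,671.24.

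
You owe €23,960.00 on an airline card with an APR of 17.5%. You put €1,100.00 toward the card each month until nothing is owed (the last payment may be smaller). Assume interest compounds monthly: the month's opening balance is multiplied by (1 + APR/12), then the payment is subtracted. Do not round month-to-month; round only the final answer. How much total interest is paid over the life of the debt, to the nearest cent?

€5,081.54

Monthly rate r = 17.5%/12 = 1.45833% = 0.0145833.
Payoff takes n = ⌈−ln(1 − rB₀/P)/ln(1+r)⌉ = ⌈26.400⌉ = 27 payments; the last is €441.54.
Total paid = 26·€1,100.00 + €441.54 = €29,041.54.
Total interest = total paid − principal = €29,041.54 − €23,960.00 = €5,081.54.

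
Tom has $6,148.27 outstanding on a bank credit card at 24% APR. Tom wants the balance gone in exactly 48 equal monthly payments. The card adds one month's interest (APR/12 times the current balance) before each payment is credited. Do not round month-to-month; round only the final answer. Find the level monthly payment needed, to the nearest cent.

$200.44

Monthly rate r = 24%/12 = 2% = 0.02.
Level-payment amortization: P = B₀·r / (1 − (1+r)^(−n)) = 6148.27·0.02 / (1 − 1.02^(−48)).
Denominator 1 − (1+r)^(−48) = 0.613462391.
P = 122.965 / 0.613462391 ≈ 200.44.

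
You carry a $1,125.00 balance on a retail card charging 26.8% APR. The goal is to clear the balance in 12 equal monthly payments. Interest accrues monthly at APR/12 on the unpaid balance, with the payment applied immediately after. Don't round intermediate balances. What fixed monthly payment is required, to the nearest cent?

$107.91

Monthly rate r = 26.8%/12 = 2.23333% = 0.0223333.
Level-payment amortization: P = B₀·r / (1 − (1+r)^(−n)) = 1125.00·0.0223333 / (1 − 1.02233^(−12)).
Denominator 1 − (1+r)^(−12) = 0.232833297.
P = 25.125 / 0.232833297 ≈ 107.91.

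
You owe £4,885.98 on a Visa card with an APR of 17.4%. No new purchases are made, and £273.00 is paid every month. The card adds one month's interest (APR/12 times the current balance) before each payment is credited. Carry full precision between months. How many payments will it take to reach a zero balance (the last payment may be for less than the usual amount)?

21 months

Monthly rate r = 17.4%/12 = 1.45% = 0.0145.
Recurrence: B ← B·(1+r) − £273.00.
Month 1: interest £70.85; balance after payment £4,683.83.
Month 2: interest £67.92; balance after payment £4,478.74.
Closed form: n = −ln(1 − rB₀/P)/ln(1+r) = −ln(0.74049)/ln(1.0145) ≈ 20.870, so the balance reaches zero during payment 21.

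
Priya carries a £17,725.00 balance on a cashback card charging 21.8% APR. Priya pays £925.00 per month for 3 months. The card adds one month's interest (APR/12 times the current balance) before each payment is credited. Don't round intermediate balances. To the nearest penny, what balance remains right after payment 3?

£15,882.95

Monthly rate r = 21.8%/12 = 1.81667% = 0.0181667.
Each month: B ← B·(1+r) − £925.00.
Month 1: interest £322.00; balance after payment £17,122.00.
Month 2: interest £311.05; balance after payment £16,508.05.
Month 3: interest £299.90; balance after payment £15,882.95.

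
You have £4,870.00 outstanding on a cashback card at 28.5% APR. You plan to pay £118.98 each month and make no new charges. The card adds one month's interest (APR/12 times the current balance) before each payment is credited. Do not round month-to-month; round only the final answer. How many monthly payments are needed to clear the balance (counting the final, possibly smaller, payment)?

153 months

Monthly rate r = 28.5%/12 = 2.375% = 0.02375.
Recurrence: B ← B·(1+r) − £118.98.
Month 1: interest £115.66; balance after payment £4,866.68.
Month 2: interest £115.58; balance after payment £4,863.29.
Closed form: n = −ln(1 − rB₀/P)/ln(1+r) = −ln(0.027883)/ln(1.02375) ≈ 152.509, so the balance reaches zero during payment 153.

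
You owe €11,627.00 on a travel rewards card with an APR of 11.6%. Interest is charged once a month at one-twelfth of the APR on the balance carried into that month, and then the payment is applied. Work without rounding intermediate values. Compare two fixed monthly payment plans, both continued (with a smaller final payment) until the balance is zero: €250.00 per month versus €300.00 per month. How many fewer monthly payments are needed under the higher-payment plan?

14 fewer payments

Monthly rate r = 11.6%/12 = 0.966667% = 0.00966667.
At €250.00/mo: n = ⌈−ln(1 − rB₀/P)/ln(1+r)⌉ = 63 payments (last €16.02); total interest = total paid − €11,627.00 = €3,889.02.
At €300.00/mo: 49 payments (last €239.37); total interest €3,012.37.
Payments saved = 63 − 49 = 14.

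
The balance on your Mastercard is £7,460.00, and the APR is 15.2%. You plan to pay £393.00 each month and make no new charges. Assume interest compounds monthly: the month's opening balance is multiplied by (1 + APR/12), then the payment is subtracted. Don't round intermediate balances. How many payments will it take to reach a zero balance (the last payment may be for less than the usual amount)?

Monthly rate r = 15.2%/12 = 1.26667% = 0.0126667.
Recurrence: B ← B·(1+r) − £393.00.
Month 1: interest £94.49; balance after payment £7,161.49.
Month 2: interest £90.71; balance after payment £6,859.21.
Closed form: n = −ln(1 − rB₀/P)/ln(1+r) = −ln(0.75956)/ln(1.01267) ≈ 21.849, so the balance reaches zero during payment 22.

22 payments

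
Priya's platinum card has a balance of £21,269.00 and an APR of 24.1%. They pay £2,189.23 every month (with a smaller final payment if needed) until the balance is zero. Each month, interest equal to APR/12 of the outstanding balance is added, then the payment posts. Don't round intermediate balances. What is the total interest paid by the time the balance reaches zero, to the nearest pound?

£2,630

Monthly rate r = 24.1%/12 = 2.00833% = 0.0200833.
Payoff takes n = ⌈−ln(1 − rB₀/P)/ln(1+r)⌉ = ⌈10.916⌉ = 11 payments; the last is £2,006.90.
Total paid = 10·£2,189.23 + £2,006.90 = £23,899.20.
Total interest = total paid − principal = £23,899.20 − £21,269.00 = £2,630.20.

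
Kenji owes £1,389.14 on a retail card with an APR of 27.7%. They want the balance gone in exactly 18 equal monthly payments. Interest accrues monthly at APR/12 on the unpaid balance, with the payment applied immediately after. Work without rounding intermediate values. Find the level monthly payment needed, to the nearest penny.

£95.19

Monthly rate r = 27.7%/12 = 2.30833% = 0.0230833.
Level-payment amortization: P = B₀·r / (1 − (1+r)^(−n)) = 1389.14·0.0230833 / (1 − 1.02308^(−18)).
Denominator 1 − (1+r)^(−18) = 0.336865193.
P = 32.066 / 0.336865193 ≈ 95.19.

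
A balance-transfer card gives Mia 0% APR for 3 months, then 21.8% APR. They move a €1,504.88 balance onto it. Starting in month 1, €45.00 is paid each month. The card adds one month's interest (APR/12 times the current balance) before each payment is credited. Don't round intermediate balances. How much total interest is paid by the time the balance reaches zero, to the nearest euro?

€643

Promo months 1–3 at r₀ = 0%/12 = 0; months 4+ at r₁ = 21.8%/12 = 0.0181667.
After month 3 (no interest yet): B = €1,504.88 − 3·€45.00 = €1,369.88.
Then at r₁ with €45.00/mo: n₂ = −ln(1 − r₁·B/P)/ln(1+r₁) ≈ 44.73 → 45 more payments.
Total paid = 47·€45.00 + €32.81 = €2,147.81; interest = €2,147.81 − €1,504.88 = €642.93.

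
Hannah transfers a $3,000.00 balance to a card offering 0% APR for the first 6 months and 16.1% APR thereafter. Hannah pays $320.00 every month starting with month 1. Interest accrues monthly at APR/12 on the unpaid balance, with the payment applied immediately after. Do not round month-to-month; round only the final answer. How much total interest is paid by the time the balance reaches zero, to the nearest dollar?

Promo months 1–6 at r₀ = 0%/12 = 0; months 7+ at r₁ = 16.1%/12 = 0.0134167.
After month 6 (no interest yet): B = $3,000.00 − 6·$320.00 = $1,080.00.
Then at r₁ with $320.00/mo: n₂ = −ln(1 − r₁·B/P)/ln(1+r₁) ≈ 3.48 → 4 more payments.
Total paid = 9·$320.00 + $153.15 = $3,033.15; interest = $3,033.15 − $3,000.00 = $33.15.

$33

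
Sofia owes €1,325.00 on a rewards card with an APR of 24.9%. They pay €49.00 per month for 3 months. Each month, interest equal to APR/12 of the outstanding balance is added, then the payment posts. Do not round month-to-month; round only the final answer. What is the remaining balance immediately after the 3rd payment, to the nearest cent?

€1,259.13

Monthly rate r = 24.9%/12 = 2.075% = 0.02075.
Each month: B ← B·(1+r) − €49.00.
Month 1: interest €27.49; balance after payment €1,303.49.
Month 2: interest €27.05; balance after payment €1,281.54.
Month 3: interest €26.59; balance after payment €1,259.13.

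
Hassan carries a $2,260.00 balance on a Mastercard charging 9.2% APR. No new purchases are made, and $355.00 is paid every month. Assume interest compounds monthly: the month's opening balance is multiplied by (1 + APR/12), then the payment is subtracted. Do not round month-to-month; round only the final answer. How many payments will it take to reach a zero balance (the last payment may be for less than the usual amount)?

Monthly rate r = 9.2%/12 = 0.766667% = 0.00766667.
Recurrence: B ← B·(1+r) − $355.00.
Month 1: interest $17.33; balance after payment $1,922.33.
Month 2: interest $14.74; balance after payment $1,582.06.
Closed form: n = −ln(1 − rB₀/P)/ln(1+r) = −ln(0.95119)/ln(1.00767) ≈ 6.552, so the balance reaches zero during payment 7.

7 months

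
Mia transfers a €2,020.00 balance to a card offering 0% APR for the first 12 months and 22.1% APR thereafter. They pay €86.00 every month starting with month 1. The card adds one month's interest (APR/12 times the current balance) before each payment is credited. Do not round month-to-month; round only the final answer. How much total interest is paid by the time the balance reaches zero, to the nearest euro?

Promo months 1–12 at r₀ = 0%/12 = 0; months 13+ at r₁ = 22.1%/12 = 0.0184167.
After month 12 (no interest yet): B = €2,020.00 − 12·€86.00 = €988.00.
Then at r₁ with €86.00/mo: n₂ = −ln(1 − r₁·B/P)/ln(1+r₁) ≈ 13.03 → 14 more payments.
Total paid = 25·€86.00 + €2.29 = €2,152.29; interest = €2,152.29 − €2,020.00 = €132.29.

€132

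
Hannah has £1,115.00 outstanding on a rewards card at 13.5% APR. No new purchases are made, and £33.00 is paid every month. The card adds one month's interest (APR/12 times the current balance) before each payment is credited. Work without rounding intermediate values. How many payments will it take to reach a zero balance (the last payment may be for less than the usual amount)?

43 payments

Monthly rate r = 13.5%/12 = 1.125% = 0.01125.
Recurrence: B ← B·(1+r) − £33.00.
Month 1: interest £12.54; balance after payment £1,094.54.
Month 2: interest £12.31; balance after payment £1,073.86.
Closed form: n = −ln(1 − rB₀/P)/ln(1+r) = −ln(0.61989)/ln(1.01125) ≈ 42.747, so the balance reaches zero during payment 43.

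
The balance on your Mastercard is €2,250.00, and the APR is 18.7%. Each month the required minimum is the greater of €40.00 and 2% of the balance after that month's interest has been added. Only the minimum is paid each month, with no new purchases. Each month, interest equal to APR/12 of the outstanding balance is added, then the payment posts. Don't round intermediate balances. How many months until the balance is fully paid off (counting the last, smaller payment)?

123 months

Monthly rate r = 18.7%/12 = 1.55833% = 0.0155833.
While 2% of the post-interest balance exceeds €40.00, each month B ← (B·(1+r))·(1 − 0.02), i.e. B shrinks by the factor (1+r)·0.98 = 0.99527.
This holds for months 1–29. Entering month 30 the balance is €1,961.06; 2% of the post-interest balance is now below €40.00, so the flat €40.00 minimum applies from here.
From month 30 a fixed €40.00 at rate r clears €1,961.06 in 94 more payments. Total: 29 + 94 = 123 months.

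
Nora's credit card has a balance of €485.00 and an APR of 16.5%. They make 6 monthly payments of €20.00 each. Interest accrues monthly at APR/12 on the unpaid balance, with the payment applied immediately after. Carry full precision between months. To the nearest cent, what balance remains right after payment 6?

€402.21

Monthly rate r = 16.5%/12 = 1.375% = 0.01375.
Each month: B ← B·(1+r) − €20.00.
Month 1: interest €6.67; balance after payment €471.67.
Month 2: interest €6.49; balance after payment €458.15.
Month 3: interest €6.30; balance after payment €444.45.
Month 4: interest €6.11; balance after payment €430.57.
Month 5: interest €5.92; balance after payment €416.49.
Month 6: interest €5.73; balance after payment €402.21.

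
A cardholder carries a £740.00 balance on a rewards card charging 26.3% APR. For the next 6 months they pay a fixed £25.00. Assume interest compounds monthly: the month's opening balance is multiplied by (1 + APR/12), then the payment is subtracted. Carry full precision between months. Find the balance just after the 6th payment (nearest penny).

£684.34

Monthly rate r = 26.3%/12 = 2.19167% = 0.0219167.
Each month: B ← B·(1+r) − £25.00.
Month 1: interest £16.22; balance after payment £731.22.
Month 2: interest £16.03; balance after payment £722.24.
Month 3: interest £15.83; balance after payment £713.07.
Month 4: interest £15.63; balance after payment £703.70.
Month 5: interest £15.42; balance after payment £694.12.
Month 6: interest £15.21; balance after payment £684.34.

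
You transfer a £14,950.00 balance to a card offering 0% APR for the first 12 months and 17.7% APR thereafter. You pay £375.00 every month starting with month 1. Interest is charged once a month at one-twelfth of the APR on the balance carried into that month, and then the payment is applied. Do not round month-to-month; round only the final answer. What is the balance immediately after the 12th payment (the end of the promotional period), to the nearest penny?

Promo months 1–12 at r₀ = 0%/12 = 0; months 13+ at r₁ = 17.7%/12 = 0.01475.
After month 12 (no interest yet): B = £14,950.00 − 12·£375.00 = £10,450.00.

£10,450.00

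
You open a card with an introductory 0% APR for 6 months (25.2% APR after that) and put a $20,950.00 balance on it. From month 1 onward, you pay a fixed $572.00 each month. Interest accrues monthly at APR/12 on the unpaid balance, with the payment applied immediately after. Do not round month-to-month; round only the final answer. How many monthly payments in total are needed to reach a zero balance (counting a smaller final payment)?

Promo months 1–6 at r₀ = 0%/12 = 0; months 7+ at r₁ = 25.2%/12 = 0.021.
After month 6 (no interest yet): B = $20,950.00 − 6·$572.00 = $17,518.00.
Then at r₁ with $572.00/mo: n₂ = −ln(1 − r₁·B/P)/ln(1+r₁) ≈ 49.58 → 50 more payments.

56 payments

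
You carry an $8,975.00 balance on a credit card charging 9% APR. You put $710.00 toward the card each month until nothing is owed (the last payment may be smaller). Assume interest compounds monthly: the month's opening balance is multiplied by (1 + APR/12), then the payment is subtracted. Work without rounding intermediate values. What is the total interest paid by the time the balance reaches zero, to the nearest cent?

$490.31

Monthly rate r = 9%/12 = 0.75% = 0.0075.
Payoff takes n = ⌈−ln(1 − rB₀/P)/ln(1+r)⌉ = ⌈13.331⌉ = 14 payments; the last is $235.31.
Total paid = 13·$710.00 + $235.31 = $9,465.31.
Total interest = total paid − principal = $9,465.31 − $8,975.00 = $490.31.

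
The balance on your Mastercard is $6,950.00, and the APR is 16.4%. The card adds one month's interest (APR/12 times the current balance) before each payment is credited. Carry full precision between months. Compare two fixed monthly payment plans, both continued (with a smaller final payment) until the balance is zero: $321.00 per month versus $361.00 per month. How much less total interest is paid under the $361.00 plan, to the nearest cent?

Monthly rate r = 16.4%/12 = 1.36667% = 0.0136667.
At $321.00/mo: n = ⌈−ln(1 − rB₀/P)/ln(1+r)⌉ = 26 payments (last $271.75); total interest = total paid − $6,950.00 = $1,346.75.
At $361.00/mo: 23 payments (last $178.49); total interest $1,170.49.
Interest saved = $1,346.75 − $1,170.49 = $176.26.

$176.26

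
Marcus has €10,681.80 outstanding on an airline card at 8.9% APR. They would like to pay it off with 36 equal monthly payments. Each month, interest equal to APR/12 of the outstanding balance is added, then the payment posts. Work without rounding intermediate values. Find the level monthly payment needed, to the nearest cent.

€339.18

Monthly rate r = 8.9%/12 = 0.741667% = 0.00741667.
Level-payment amortization: P = B₀·r / (1 − (1+r)^(−n)) = 10681.80·0.00741667 / (1 − 1.00742^(−36)).
Denominator 1 − (1+r)^(−36) = 0.233572172.
P = 79.2233 / 0.233572172 ≈ 339.18.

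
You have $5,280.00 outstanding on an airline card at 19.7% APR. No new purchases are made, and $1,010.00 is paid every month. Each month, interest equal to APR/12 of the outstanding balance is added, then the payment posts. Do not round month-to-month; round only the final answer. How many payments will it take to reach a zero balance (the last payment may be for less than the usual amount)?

Monthly rate r = 19.7%/12 = 1.64167% = 0.0164167.
Recurrence: B ← B·(1+r) − $1,010.00.
Month 1: interest $86.68; balance after payment $4,356.68.
Month 2: interest $71.52; balance after payment $3,418.20.
Month 3: interest $56.12; balance after payment $2,464.32.
Month 4: interest $40.46; balance after payment $1,494.77.
Month 5: interest $24.54; balance after payment $509.31.
Month 6: interest $8.36; balance after payment $0.00.

6 payments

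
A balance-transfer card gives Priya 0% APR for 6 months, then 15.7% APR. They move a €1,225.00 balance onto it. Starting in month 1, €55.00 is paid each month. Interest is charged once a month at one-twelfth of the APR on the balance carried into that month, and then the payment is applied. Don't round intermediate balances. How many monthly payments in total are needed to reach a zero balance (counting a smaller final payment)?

25 payments

Promo months 1–6 at r₀ = 0%/12 = 0; months 7+ at r₁ = 15.7%/12 = 0.0130833.
After month 6 (no interest yet): B = €1,225.00 − 6·€55.00 = €895.00.
Then at r₁ with €55.00/mo: n₂ = −ln(1 − r₁·B/P)/ln(1+r₁) ≈ 18.42 → 19 more payments.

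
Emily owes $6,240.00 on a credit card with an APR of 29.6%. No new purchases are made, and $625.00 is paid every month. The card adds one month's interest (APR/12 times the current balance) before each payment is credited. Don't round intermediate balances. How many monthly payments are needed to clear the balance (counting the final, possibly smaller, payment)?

Monthly rate r = 29.6%/12 = 2.46667% = 0.0246667.
Recurrence: B ← B·(1+r) − $625.00.
Month 1: interest $153.92; balance after payment $5,768.92.
Month 2: interest $142.30; balance after payment $5,286.22.
Closed form: n = −ln(1 − rB₀/P)/ln(1+r) = −ln(0.75373)/ln(1.02467) ≈ 11.603, so the balance reaches zero during payment 12.

12 payments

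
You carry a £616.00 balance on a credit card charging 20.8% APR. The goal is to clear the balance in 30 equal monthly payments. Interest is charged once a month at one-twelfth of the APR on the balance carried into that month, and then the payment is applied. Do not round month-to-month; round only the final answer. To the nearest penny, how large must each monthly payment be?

£26.51

Monthly rate r = 20.8%/12 = 1.73333% = 0.0173333.
Level-payment amortization: P = B₀·r / (1 − (1+r)^(−n)) = 616.00·0.0173333 / (1 − 1.01733^(−30)).
Denominator 1 − (1+r)^(−30) = 0.402824801.
P = 10.6773 / 0.402824801 ≈ 26.51.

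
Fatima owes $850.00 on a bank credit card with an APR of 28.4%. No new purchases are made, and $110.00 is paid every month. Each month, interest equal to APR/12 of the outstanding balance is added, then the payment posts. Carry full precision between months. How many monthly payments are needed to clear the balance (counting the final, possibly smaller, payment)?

Monthly rate r = 28.4%/12 = 2.36667% = 0.0236667.
Recurrence: B ← B·(1+r) − $110.00.
Month 1: interest $20.12; balance after payment $760.12.
Month 2: interest $17.99; balance after payment $668.11.
Closed form: n = −ln(1 − rB₀/P)/ln(1+r) = −ln(0.81712)/ln(1.02367) ≈ 8.634, so the balance reaches zero during payment 9.

9 months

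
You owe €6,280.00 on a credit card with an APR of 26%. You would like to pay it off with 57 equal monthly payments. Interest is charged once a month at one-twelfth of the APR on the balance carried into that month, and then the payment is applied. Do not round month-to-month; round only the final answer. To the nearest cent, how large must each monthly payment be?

Monthly rate r = 26%/12 = 2.16667% = 0.0216667.
Level-payment amortization: P = B₀·r / (1 − (1+r)^(−n)) = 6280.00·0.0216667 / (1 − 1.02167^(−57)).
Denominator 1 − (1+r)^(−57) = 0.705304011.
P = 136.067 / 0.705304011 ≈ 192.92.

€192.92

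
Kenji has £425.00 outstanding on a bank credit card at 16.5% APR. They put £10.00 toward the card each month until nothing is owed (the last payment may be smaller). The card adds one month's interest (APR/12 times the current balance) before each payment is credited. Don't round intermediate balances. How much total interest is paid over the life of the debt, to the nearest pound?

£218

Monthly rate r = 16.5%/12 = 1.375% = 0.01375.
Payoff takes n = ⌈−ln(1 − rB₀/P)/ln(1+r)⌉ = ⌈64.290⌉ = 65 payments; the last is £2.92.
Total paid = 64·£10.00 + £2.92 = £642.92.
Total interest = total paid − principal = £642.92 − £425.00 = £217.92.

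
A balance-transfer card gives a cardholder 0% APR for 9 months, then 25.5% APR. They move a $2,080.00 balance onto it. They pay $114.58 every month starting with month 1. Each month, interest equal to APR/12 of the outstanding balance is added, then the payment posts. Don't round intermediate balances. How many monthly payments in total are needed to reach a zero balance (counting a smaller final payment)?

Promo months 1–9 at r₀ = 0%/12 = 0; months 10+ at r₁ = 25.5%/12 = 0.02125.
After month 9 (no interest yet): B = $2,080.00 − 9·$114.58 = $1,048.78.
Then at r₁ with $114.58/mo: n₂ = −ln(1 − r₁·B/P)/ln(1+r₁) ≈ 10.29 → 11 more payments.

20 months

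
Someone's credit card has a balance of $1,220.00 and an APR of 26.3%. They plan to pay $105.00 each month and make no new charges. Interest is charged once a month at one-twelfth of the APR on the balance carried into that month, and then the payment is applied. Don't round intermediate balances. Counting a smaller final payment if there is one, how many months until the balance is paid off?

Monthly rate r = 26.3%/12 = 2.19167% = 0.0219167.
Recurrence: B ← B·(1+r) − $105.00.
Month 1: interest $26.74; balance after payment $1,141.74.
Month 2: interest $25.02; balance after payment $1,061.76.
Closed form: n = −ln(1 − rB₀/P)/ln(1+r) = −ln(0.74535)/ln(1.02192) ≈ 13.556, so the balance reaches zero during payment 14.

14 months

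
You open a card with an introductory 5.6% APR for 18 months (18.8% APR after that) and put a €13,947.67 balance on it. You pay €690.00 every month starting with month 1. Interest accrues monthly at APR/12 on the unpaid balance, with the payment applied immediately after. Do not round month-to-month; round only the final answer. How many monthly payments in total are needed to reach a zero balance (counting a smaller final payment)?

22 payments

Promo months 1–18 at r₀ = 5.6%/12 = 0.00466667; months 19+ at r₁ = 18.8%/12 = 0.0156667.
After month 18: iterate B ← B·(1+r₀) − €690.00 for 18 months → €2,241.79.
Then at r₁ with €690.00/mo: n₂ = −ln(1 − r₁·B/P)/ln(1+r₁) ≈ 3.36 → 4 more payments.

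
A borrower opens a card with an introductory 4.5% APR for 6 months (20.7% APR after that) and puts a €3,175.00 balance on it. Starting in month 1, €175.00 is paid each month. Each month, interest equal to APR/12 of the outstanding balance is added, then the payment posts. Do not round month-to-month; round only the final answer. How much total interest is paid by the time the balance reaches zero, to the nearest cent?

Promo months 1–6 at r₀ = 4.5%/12 = 0.00375; months 7+ at r₁ = 20.7%/12 = 0.01725.
After month 6: iterate B ← B·(1+r₀) − €175.00 for 6 months → €2,187.22.
Then at r₁ with €175.00/mo: n₂ = −ln(1 − r₁·B/P)/ln(1+r₁) ≈ 14.20 → 15 more payments.
Total paid = 20·€175.00 + €34.94 = €3,534.94; interest = €3,534.94 − €3,175.00 = €359.94.

€359.94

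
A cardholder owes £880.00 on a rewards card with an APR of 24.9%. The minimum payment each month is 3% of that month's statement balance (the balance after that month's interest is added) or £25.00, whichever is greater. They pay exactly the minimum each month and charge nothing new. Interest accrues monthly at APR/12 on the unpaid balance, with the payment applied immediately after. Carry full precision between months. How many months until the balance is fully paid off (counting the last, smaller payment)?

63 months

Monthly rate r = 24.9%/12 = 2.075% = 0.02075.
While 3% of the post-interest balance exceeds £25.00, each month B ← (B·(1+r))·(1 − 0.03), i.e. B shrinks by the factor (1+r)·0.97 = 0.99013.
This holds for months 1–8. Entering month 9 the balance is £812.85; 3% of the post-interest balance is now below £25.00, so the flat £25.00 minimum applies from here.
From month 9 a fixed £25.00 at rate r clears £812.85 in 55 more payments. Total: 8 + 55 = 63 months.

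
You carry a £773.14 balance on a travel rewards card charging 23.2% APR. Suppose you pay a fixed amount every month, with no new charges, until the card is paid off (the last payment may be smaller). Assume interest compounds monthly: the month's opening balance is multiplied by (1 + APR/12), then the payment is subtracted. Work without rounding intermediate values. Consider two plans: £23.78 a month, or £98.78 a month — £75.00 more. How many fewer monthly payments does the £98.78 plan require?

Monthly rate r = 23.2%/12 = 1.93333% = 0.0193333.
At £23.78/mo: n = ⌈−ln(1 − rB₀/P)/ln(1+r)⌉ = 52 payments (last £17.19); total interest = total paid − £773.14 = £456.83.
At £98.78/mo: 9 payments (last £56.37); total interest £73.47.
Payments saved = 52 − 9 = 43.

43 fewer payments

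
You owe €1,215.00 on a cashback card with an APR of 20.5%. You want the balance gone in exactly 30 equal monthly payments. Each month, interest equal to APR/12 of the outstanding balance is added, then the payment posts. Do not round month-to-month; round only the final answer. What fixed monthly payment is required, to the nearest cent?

Monthly rate r = 20.5%/12 = 1.70833% = 0.0170833.
Level-payment amortization: P = B₀·r / (1 − (1+r)^(−n)) = 1215.00·0.0170833 / (1 − 1.01708^(−30)).
Denominator 1 − (1+r)^(−30) = 0.398405484.
P = 20.7562 / 0.398405484 ≈ 52.10.

€52.10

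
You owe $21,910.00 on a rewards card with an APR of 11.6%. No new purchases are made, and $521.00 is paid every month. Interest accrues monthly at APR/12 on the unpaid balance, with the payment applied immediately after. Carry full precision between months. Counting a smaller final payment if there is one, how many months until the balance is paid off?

55 months

Monthly rate r = 11.6%/12 = 0.966667% = 0.00966667.
Recurrence: B ← B·(1+r) − $521.00.
Month 1: interest $211.80; balance after payment $21,600.80.
Month 2: interest $208.81; balance after payment $21,288.60.
Closed form: n = −ln(1 − rB₀/P)/ln(1+r) = −ln(0.59348)/ln(1.00967) ≈ 54.235, so the balance reaches zero during payment 55.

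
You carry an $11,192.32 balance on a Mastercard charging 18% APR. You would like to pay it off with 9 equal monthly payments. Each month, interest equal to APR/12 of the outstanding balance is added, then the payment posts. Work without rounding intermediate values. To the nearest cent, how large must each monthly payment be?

Monthly rate r = 18%/12 = 1.5% = 0.015.
Level-payment amortization: P = B₀·r / (1 − (1+r)^(−n)) = 11192.32·0.015 / (1 − 1.015^(−9)).
Denominator 1 − (1+r)^(−9) = 0.12540776.
P = 167.885 / 0.12540776 ≈ 1338.71.

$1,338.71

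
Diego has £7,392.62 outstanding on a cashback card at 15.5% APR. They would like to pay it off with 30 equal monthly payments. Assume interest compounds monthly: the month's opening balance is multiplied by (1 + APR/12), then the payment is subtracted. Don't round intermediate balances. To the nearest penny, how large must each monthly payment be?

£298.81

Monthly rate r = 15.5%/12 = 1.29167% = 0.0129167.
Level-payment amortization: P = B₀·r / (1 − (1+r)^(−n)) = 7392.62·0.0129167 / (1 − 1.01292^(−30)).
Denominator 1 − (1+r)^(−30) = 0.319562115.
P = 95.488 / 0.319562115 ≈ 298.81.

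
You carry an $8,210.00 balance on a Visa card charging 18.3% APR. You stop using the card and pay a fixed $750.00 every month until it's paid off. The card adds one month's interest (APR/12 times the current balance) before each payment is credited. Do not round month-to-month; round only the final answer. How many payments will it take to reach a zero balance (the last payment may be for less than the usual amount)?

Monthly rate r = 18.3%/12 = 1.525% = 0.01525.
Recurrence: B ← B·(1+r) − $750.00.
Month 1: interest $125.20; balance after payment $7,585.20.
Month 2: interest $115.67; balance after payment $6,950.88.
Closed form: n = −ln(1 − rB₀/P)/ln(1+r) = −ln(0.83306)/ln(1.01525) ≈ 12.068, so the balance reaches zero during payment 13.

13 payments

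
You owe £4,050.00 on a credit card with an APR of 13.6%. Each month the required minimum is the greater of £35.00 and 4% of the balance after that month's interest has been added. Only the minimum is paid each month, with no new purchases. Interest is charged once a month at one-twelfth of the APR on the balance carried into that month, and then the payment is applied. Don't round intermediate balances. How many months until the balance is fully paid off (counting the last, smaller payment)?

82 months

Monthly rate r = 13.6%/12 = 1.13333% = 0.0113333.
While 4% of the post-interest balance exceeds £35.00, each month B ← (B·(1+r))·(1 − 0.04), i.e. B shrinks by the factor (1+r)·0.96 = 0.97088.
This holds for months 1–53. Entering month 54 the balance is £845.73; 4% of the post-interest balance is now below £35.00, so the flat £35.00 minimum applies from here.
From month 54 a fixed £35.00 at rate r clears £845.73 in 29 more payments. Total: 53 + 29 = 82 months.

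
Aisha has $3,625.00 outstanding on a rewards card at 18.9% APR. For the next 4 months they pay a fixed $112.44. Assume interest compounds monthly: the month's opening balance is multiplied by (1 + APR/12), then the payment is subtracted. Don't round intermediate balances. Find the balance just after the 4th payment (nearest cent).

$3,398.33

Monthly rate r = 18.9%/12 = 1.575% = 0.01575.
Each month: B ← B·(1+r) − $112.44.
Month 1: interest $57.09; balance after payment $3,569.65.
Month 2: interest $56.22; balance after payment $3,513.44.
Month 3: interest $55.34; balance after payment $3,456.33.
Month 4: interest $54.44; balance after payment $3,398.33.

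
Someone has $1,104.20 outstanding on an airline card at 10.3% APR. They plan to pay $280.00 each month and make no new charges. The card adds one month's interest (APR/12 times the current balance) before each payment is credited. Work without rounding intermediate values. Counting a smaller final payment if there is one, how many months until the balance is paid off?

5 payments

Monthly rate r = 10.3%/12 = 0.858333% = 0.00858333.
Recurrence: B ← B·(1+r) − $280.00.
Month 1: interest $9.48; balance after payment $833.68.
Month 2: interest $7.16; balance after payment $560.83.
Month 3: interest $4.81; balance after payment $285.65.
Month 4: interest $2.45; balance after payment $8.10.
Month 5: interest $0.07; balance after payment $0.00.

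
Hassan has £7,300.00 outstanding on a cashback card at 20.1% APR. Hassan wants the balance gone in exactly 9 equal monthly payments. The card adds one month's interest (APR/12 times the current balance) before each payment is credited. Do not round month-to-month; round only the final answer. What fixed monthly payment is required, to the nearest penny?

£880.55

Monthly rate r = 20.1%/12 = 1.675% = 0.01675.
Level-payment amortization: P = B₀·r / (1 − (1+r)^(−n)) = 7300.00·0.01675 / (1 − 1.01675^(−9)).
Denominator 1 − (1+r)^(−9) = 0.138862761.
P = 122.275 / 0.138862761 ≈ 880.55.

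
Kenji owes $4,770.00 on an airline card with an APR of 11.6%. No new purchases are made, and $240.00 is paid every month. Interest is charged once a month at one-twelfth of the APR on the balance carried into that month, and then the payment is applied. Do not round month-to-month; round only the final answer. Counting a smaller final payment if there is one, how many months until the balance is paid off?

23 months

Monthly rate r = 11.6%/12 = 0.966667% = 0.00966667.
Recurrence: B ← B·(1+r) − $240.00.
Month 1: interest $46.11; balance after payment $4,576.11.
Month 2: interest $44.24; balance after payment $4,380.35.
Closed form: n = −ln(1 − rB₀/P)/ln(1+r) = −ln(0.80788)/ln(1.00967) ≈ 22.177, so the balance reaches zero during payment 23.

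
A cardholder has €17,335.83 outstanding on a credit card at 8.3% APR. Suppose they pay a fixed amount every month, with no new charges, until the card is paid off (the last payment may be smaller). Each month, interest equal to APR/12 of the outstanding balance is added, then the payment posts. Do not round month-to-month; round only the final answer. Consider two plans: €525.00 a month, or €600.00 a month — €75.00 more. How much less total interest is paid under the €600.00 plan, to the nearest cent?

Monthly rate r = 8.3%/12 = 0.691667% = 0.00691667.
At €525.00/mo: n = ⌈−ln(1 − rB₀/P)/ln(1+r)⌉ = 38 payments (last €323.66); total interest = total paid − €17,335.83 = €2,412.83.
At €600.00/mo: 33 payments (last €207.35); total interest €2,071.52.
Interest saved = €2,412.83 − €2,071.52 = €341.31.

€341.31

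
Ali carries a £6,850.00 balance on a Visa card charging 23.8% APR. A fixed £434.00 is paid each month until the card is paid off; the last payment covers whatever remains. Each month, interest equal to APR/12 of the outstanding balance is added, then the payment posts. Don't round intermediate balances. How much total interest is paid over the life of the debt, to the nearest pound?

£1,448

Monthly rate r = 23.8%/12 = 1.98333% = 0.0198333.
Payoff takes n = ⌈−ln(1 − rB₀/P)/ln(1+r)⌉ = ⌈19.119⌉ = 20 payments; the last is £51.95.
Total paid = 19·£434.00 + £51.95 = £8,297.95.
Total interest = total paid − principal = £8,297.95 − £6,850.00 = £1,447.95.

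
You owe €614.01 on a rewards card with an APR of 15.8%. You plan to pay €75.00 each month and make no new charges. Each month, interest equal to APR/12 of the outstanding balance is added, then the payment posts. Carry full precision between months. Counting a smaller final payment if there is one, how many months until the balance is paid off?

9 months

Monthly rate r = 15.8%/12 = 1.31667% = 0.0131667.
Recurrence: B ← B·(1+r) − €75.00.
Month 1: interest €8.08; balance after payment €547.09.
Month 2: interest €7.20; balance after payment €479.30.
Closed form: n = −ln(1 − rB₀/P)/ln(1+r) = −ln(0.89221)/ln(1.01317) ≈ 8.719, so the balance reaches zero during payment 9.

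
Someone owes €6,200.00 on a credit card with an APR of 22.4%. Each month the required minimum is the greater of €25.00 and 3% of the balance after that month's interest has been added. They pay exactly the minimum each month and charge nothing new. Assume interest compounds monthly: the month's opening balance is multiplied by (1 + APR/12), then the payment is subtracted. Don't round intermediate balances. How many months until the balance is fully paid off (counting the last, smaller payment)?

221 months

Monthly rate r = 22.4%/12 = 1.86667% = 0.0186667.
While 3% of the post-interest balance exceeds €25.00, each month B ← (B·(1+r))·(1 − 0.03), i.e. B shrinks by the factor (1+r)·0.97 = 0.98811.
This holds for months 1–170. Entering month 171 the balance is €811.04; 3% of the post-interest balance is now below €25.00, so the flat €25.00 minimum applies from here.
From month 171 a fixed €25.00 at rate r clears €811.04 in 51 more payments. Total: 170 + 51 = 221 months.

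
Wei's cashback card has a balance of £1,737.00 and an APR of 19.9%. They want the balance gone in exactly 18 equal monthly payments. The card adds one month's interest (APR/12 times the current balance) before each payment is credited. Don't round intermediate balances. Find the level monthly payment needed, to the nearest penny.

£112.41

Monthly rate r = 19.9%/12 = 1.65833% = 0.0165833.
Level-payment amortization: P = B₀·r / (1 − (1+r)^(−n)) = 1737.00·0.0165833 / (1 − 1.01658^(−18)).
Denominator 1 − (1+r)^(−18) = 0.256251222.
P = 28.8052 / 0.256251222 ≈ 112.41.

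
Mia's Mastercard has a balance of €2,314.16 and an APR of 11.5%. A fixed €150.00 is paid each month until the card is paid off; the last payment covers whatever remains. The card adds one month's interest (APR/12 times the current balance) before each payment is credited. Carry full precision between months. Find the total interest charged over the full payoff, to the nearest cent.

Monthly rate r = 11.5%/12 = 0.958333% = 0.00958333.
Payoff takes n = ⌈−ln(1 − rB₀/P)/ln(1+r)⌉ = ⌈16.775⌉ = 17 payments; the last is €116.32.
Total paid = 16·€150.00 + €116.32 = €2,516.32.
Total interest = total paid − principal = €2,516.32 − €2,314.16 = €202.16.

€202.16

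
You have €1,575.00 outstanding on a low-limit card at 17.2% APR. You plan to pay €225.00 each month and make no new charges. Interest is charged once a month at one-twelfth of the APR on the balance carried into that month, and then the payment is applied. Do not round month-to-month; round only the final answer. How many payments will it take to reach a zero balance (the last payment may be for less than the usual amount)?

8 months

Monthly rate r = 17.2%/12 = 1.43333% = 0.0143333.
Recurrence: B ← B·(1+r) − €225.00.
Month 1: interest €22.57; balance after payment €1,372.58.
Month 2: interest €19.67; balance after payment €1,167.25.
Closed form: n = −ln(1 − rB₀/P)/ln(1+r) = −ln(0.89967)/ln(1.01433) ≈ 7.429, so the balance reaches zero during payment 8.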